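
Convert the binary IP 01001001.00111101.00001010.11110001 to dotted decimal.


01001001 = 73
00111101 = 61
00001010 = 10
11110001 = 241
IP: 73.61.10.241


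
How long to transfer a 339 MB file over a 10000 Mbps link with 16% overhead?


Effective throughput = 10000 * (1 - 16/100) = 8400 Mbps
File size in Mb = 339 * 8 = 2712 Mb
Time = 2712 / 8400
Time = 0.3229 seconds


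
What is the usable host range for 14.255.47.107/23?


Network: 14.255.46.0
Broadcast: 14.255.47.255
First usable = network + 1
Last usable = broadcast - 1
Range: 14.255.46.1 to 14.255.47.254


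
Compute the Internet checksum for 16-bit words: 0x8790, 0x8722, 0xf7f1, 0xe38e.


Sum all words (with carry folding):
+ 0x8790 = 0x8790
+ 0x8722 = 0x0eb3
+ 0xf7f1 = 0x06a5
+ 0xe38e = 0xea33
One's complement: ~0xea33
Checksum = 0x15cc


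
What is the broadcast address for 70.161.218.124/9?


Network: 70.128.0.0/9
Host bits = 23
Set all host bits to 1:
Broadcast: 70.255.255.255


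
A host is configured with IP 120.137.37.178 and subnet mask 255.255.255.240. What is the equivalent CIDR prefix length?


Binary: 11111111.11111111.11111111.11110000
Count leading 1s
Prefix: /28


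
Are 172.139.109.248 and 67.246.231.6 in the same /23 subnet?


Mask: 255.255.254.0
172.139.109.248 AND mask = 172.139.108.0
67.246.231.6 AND mask = 67.246.230.0
No, different subnets (172.139.108.0 vs 67.246.230.0)


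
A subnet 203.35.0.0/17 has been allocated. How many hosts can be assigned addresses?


Host bits = 32 - 17 = 15
Total addresses = 2^15 = 32768
Usable = total - 2 (network and broadcast)
Usable hosts: 32766


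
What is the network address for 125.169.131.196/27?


IP:   01111101.10101001.10000011.11000100
Mask: 11111111.11111111.11111111.11100000
AND operation:
Net:  01111101.10101001.10000011.11000000
Network: 125.169.131.192/27


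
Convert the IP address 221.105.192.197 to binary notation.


221 = 11011101
105 = 01101001
192 = 11000000
197 = 11000101
Binary: 11011101.01101001.11000000.11000101


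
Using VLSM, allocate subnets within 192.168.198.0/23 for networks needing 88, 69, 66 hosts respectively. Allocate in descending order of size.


88 hosts -> /25 (126 usable): 192.168.198.0/25
69 hosts -> /25 (126 usable): 192.168.198.128/25
66 hosts -> /25 (126 usable): 192.168.199.0/25
Allocation: 192.168.198.0/25 (88 hosts, 126 usable); 192.168.198.128/25 (69 hosts, 126 usable); 192.168.199.0/25 (66 hosts, 126 usable)


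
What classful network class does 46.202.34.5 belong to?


First octet: 46
Binary: 00101110
0xxxxxxx -> Class A (1-126)
Class A, default mask 255.0.0.0 (/8)


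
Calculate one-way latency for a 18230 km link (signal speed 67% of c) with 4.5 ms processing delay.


Speed = 0.67 * 3e5 km/s = 201000 km/s
Propagation delay = 18230 / 201000 = 0.0907 s = 90.6965 ms
Processing delay = 4.5 ms
Total one-way latency = 95.1965 ms


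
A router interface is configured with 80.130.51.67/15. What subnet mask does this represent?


/15 means 15 network bits, 17 host bits
Binary: 11111111111111100000000000000000
Mask: 255.254.0.0


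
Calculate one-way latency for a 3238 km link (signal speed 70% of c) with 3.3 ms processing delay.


Speed = 0.7 * 3e5 km/s = 210000 km/s
Propagation delay = 3238 / 210000 = 0.0154 s = 15.419 ms
Processing delay = 3.3 ms
Total one-way latency = 18.719 ms


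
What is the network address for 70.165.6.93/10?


IP:   01000110.10100101.00000110.01011101
Mask: 11111111.11000000.00000000.00000000
AND operation:
Net:  01000110.10000000.00000000.00000000
Network: 70.128.0.0/10


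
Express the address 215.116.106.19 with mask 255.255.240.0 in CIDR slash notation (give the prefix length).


Binary: 11111111.11111111.11110000.00000000
Count leading 1s
Prefix: /20


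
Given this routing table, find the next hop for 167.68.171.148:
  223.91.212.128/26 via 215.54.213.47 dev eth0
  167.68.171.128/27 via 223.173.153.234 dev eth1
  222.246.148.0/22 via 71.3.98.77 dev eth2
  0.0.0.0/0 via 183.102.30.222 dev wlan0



Longest prefix match for 167.68.171.148:
  /26 223.91.212.128: no
  /27 167.68.171.128: MATCH
  /22 222.246.148.0: no
  /0 0.0.0.0: MATCH
Selected: next-hop 223.173.153.234 via eth1 (matched /27)


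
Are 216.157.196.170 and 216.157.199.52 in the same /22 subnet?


Mask: 255.255.252.0
216.157.196.170 AND mask = 216.157.196.0
216.157.199.52 AND mask = 216.157.196.0
Yes, same subnet (216.157.196.0)


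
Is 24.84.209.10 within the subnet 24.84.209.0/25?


Subnet network: 24.84.209.0
Test IP AND mask: 24.84.209.0
Yes, 24.84.209.10 is in 24.84.209.0/25


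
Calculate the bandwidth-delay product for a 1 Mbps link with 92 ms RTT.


BDP = bandwidth * RTT
= 1 Mbps * 92 ms
= 1 * 1e6 * 92 / 1000 bits
= 92000 bits
= 11500 bytes
= 11.2305 KB
BDP = 92000 bits (11500 bytes)


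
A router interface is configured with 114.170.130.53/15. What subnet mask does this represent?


/15 means 15 network bits, 17 host bits
Binary: 11111111111111100000000000000000
Mask: 255.254.0.0


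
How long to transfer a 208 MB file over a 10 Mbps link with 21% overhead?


Effective throughput = 10 * (1 - 21/100) = 7.9 Mbps
File size in Mb = 208 * 8 = 1664 Mb
Time = 1664 / 7.9
Time = 210.6329 seconds


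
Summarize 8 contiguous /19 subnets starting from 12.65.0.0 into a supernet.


Original prefix: /19
Number of subnets: 8 = 2^3
New prefix = 19 - 3 = 16
Supernet: 12.65.0.0/16


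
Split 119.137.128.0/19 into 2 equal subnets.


New prefix = 19 + 1 = 20
Each subnet has 4096 addresses
  119.137.128.0/20
  119.137.144.0/20
Subnets: 119.137.128.0/20, 119.137.144.0/20


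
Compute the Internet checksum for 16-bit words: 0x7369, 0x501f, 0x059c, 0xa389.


Sum all words (with carry folding):
+ 0x7369 = 0x7369
+ 0x501f = 0xc388
+ 0x059c = 0xc924
+ 0xa389 = 0x6cae
One's complement: ~0x6cae
Checksum = 0x9351


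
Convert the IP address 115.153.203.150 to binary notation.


115 = 01110011
153 = 10011001
203 = 11001011
150 = 10010110
Binary: 01110011.10011001.11001011.10010110


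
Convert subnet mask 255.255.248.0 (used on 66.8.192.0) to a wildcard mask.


Subnet mask: 255.255.248.0
Wildcard = 255.255.255.255 - subnet mask
255 - 255 = 0
255 - 255 = 0
255 - 248 = 7
255 - 0 = 255
Wildcard: 0.0.7.255


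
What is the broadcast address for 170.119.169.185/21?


Network: 170.119.168.0/21
Host bits = 11
Set all host bits to 1:
Broadcast: 170.119.175.255


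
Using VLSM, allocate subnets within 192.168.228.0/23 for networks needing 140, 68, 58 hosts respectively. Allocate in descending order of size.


140 hosts -> /24 (254 usable): 192.168.228.0/24
68 hosts -> /25 (126 usable): 192.168.229.0/25
58 hosts -> /26 (62 usable): 192.168.229.128/26
Allocation: 192.168.228.0/24 (140 hosts, 254 usable); 192.168.229.0/25 (68 hosts, 126 usable); 192.168.229.128/26 (58 hosts, 62 usable)


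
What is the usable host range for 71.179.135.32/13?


Network: 71.176.0.0
Broadcast: 71.183.255.255
First usable = network + 1
Last usable = broadcast - 1
Range: 71.176.0.1 to 71.183.255.254


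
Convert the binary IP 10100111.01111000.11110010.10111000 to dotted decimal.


10100111 = 167
01111000 = 120
11110010 = 242
10111000 = 184
IP: 167.120.242.184


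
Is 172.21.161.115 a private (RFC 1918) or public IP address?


RFC 1918 private ranges:
  10.0.0.0/8 (10.0.0.0 - 10.255.255.255)
  172.16.0.0/12 (172.16.0.0 - 172.31.255.255)
  192.168.0.0/16 (192.168.0.0 - 192.168.255.255)
Private (in 172.16.0.0/12)


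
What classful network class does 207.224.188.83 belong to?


First octet: 207
Binary: 11001111
110xxxxx -> Class C (192-223)
Class C, default mask 255.255.255.0 (/24)


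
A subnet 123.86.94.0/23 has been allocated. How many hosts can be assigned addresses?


Host bits = 32 - 23 = 9
Total addresses = 2^9 = 512
Usable = total - 2 (network and broadcast)
Usable hosts: 510


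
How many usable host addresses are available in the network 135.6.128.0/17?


Host bits = 32 - 17 = 15
Total addresses = 2^15 = 32768
Usable = total - 2 (network and broadcast)
Usable hosts: 32766


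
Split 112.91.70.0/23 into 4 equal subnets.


New prefix = 23 + 2 = 25
Each subnet has 128 addresses
  112.91.70.0/25
  112.91.70.128/25
  112.91.71.0/25
  112.91.71.128/25
Subnets: 112.91.70.0/25, 112.91.70.128/25, 112.91.71.0/25, 112.91.71.128/25


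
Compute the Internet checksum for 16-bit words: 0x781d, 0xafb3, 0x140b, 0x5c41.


Sum all words (with carry folding):
+ 0x781d = 0x781d
+ 0xafb3 = 0x27d1
+ 0x140b = 0x3bdc
+ 0x5c41 = 0x981d
One's complement: ~0x981d
Checksum = 0x67e2


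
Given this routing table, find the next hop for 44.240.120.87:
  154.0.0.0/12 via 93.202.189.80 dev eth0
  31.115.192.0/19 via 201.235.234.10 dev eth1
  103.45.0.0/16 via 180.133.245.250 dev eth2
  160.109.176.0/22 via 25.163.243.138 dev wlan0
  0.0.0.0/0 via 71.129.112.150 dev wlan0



Longest prefix match for 44.240.120.87:
  /12 154.0.0.0: no
  /19 31.115.192.0: no
  /16 103.45.0.0: no
  /22 160.109.176.0: no
  /0 0.0.0.0: MATCH
Selected: next-hop 71.129.112.150 via wlan0 (matched /0)


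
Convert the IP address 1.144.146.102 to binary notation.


1 = 00000001
144 = 10010000
146 = 10010010
102 = 01100110
Binary: 00000001.10010000.10010010.01100110


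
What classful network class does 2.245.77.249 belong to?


First octet: 2
Binary: 00000010
0xxxxxxx -> Class A (1-126)
Class A, default mask 255.0.0.0 (/8)


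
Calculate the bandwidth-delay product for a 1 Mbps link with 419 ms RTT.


BDP = bandwidth * RTT
= 1 Mbps * 419 ms
= 1 * 1e6 * 419 / 1000 bits
= 419000 bits
= 52375 bytes
= 51.1475 KB
BDP = 419000 bits (52375 bytes)


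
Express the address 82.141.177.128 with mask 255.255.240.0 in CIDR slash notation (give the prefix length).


Binary: 11111111.11111111.11110000.00000000
Count leading 1s
Prefix: /20


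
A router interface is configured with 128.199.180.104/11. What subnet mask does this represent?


/11 means 11 network bits, 21 host bits
Binary: 11111111111000000000000000000000
Mask: 255.224.0.0


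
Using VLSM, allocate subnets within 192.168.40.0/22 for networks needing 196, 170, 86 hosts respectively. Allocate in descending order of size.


196 hosts -> /24 (254 usable): 192.168.40.0/24
170 hosts -> /24 (254 usable): 192.168.41.0/24
86 hosts -> /25 (126 usable): 192.168.42.0/25
Allocation: 192.168.40.0/24 (196 hosts, 254 usable); 192.168.41.0/24 (170 hosts, 254 usable); 192.168.42.0/25 (86 hosts, 126 usable)


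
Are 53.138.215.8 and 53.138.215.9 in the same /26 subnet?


Mask: 255.255.255.192
53.138.215.8 AND mask = 53.138.215.0
53.138.215.9 AND mask = 53.138.215.0
Yes, same subnet (53.138.215.0)


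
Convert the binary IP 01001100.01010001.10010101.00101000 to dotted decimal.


01001100 = 76
01010001 = 81
10010101 = 149
00101000 = 40
IP: 76.81.149.40


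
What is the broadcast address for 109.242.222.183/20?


Network: 109.242.208.0/20
Host bits = 12
Set all host bits to 1:
Broadcast: 109.242.223.255


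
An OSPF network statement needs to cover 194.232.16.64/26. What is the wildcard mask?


Subnet mask: 255.255.255.192
Wildcard = 255.255.255.255 - subnet mask
255 - 255 = 0
255 - 255 = 0
255 - 255 = 0
255 - 192 = 63
Wildcard: 0.0.0.63


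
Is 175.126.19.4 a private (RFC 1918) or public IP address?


RFC 1918 private ranges:
  10.0.0.0/8 (10.0.0.0 - 10.255.255.255)
  172.16.0.0/12 (172.16.0.0 - 172.31.255.255)
  192.168.0.0/16 (192.168.0.0 - 192.168.255.255)
Public (not in any RFC 1918 range)


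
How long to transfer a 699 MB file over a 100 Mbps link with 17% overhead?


Effective throughput = 100 * (1 - 17/100) = 83 Mbps
File size in Mb = 699 * 8 = 5592 Mb
Time = 5592 / 83
Time = 67.3735 seconds


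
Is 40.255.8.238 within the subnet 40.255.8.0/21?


Subnet network: 40.255.8.0
Test IP AND mask: 40.255.8.0
Yes, 40.255.8.238 is in 40.255.8.0/21


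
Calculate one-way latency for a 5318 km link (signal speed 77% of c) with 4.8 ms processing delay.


Speed = 0.77 * 3e5 km/s = 231000 km/s
Propagation delay = 5318 / 231000 = 0.023 s = 23.0216 ms
Processing delay = 4.8 ms
Total one-way latency = 27.8216 ms


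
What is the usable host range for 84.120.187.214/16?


Network: 84.120.0.0
Broadcast: 84.120.255.255
First usable = network + 1
Last usable = broadcast - 1
Range: 84.120.0.1 to 84.120.255.254


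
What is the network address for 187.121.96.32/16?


IP:   10111011.01111001.01100000.00100000
Mask: 11111111.11111111.00000000.00000000
AND operation:
Net:  10111011.01111001.00000000.00000000
Network: 187.121.0.0/16


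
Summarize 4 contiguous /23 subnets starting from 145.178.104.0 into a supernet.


Original prefix: /23
Number of subnets: 4 = 2^2
New prefix = 23 - 2 = 21
Supernet: 145.178.104.0/21


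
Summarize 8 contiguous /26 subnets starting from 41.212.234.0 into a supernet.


Original prefix: /26
Number of subnets: 8 = 2^3
New prefix = 26 - 3 = 23
Supernet: 41.212.234.0/23


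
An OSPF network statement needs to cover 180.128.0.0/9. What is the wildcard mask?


Subnet mask: 255.128.0.0
Wildcard = 255.255.255.255 - subnet mask
255 - 255 = 0
255 - 128 = 127
255 - 0 = 255
255 - 0 = 255
Wildcard: 0.127.255.255


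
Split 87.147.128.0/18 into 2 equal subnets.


New prefix = 18 + 1 = 19
Each subnet has 8192 addresses
  87.147.128.0/19
  87.147.160.0/19
Subnets: 87.147.128.0/19, 87.147.160.0/19


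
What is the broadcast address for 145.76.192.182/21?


Network: 145.76.192.0/21
Host bits = 11
Set all host bits to 1:
Broadcast: 145.76.199.255


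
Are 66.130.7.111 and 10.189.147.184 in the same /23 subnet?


Mask: 255.255.254.0
66.130.7.111 AND mask = 66.130.6.0
10.189.147.184 AND mask = 10.189.146.0
No, different subnets (66.130.6.0 vs 10.189.146.0)


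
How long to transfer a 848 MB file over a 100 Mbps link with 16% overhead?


Effective throughput = 100 * (1 - 16/100) = 84 Mbps
File size in Mb = 848 * 8 = 6784 Mb
Time = 6784 / 84
Time = 80.7619 seconds


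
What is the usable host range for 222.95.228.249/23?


Network: 222.95.228.0
Broadcast: 222.95.229.255
First usable = network + 1
Last usable = broadcast - 1
Range: 222.95.228.1 to 222.95.229.254


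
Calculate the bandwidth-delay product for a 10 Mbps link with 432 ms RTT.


BDP = bandwidth * RTT
= 10 Mbps * 432 ms
= 10 * 1e6 * 432 / 1000 bits
= 4320000 bits
= 540000 bytes
= 527.3438 KB
BDP = 4320000 bits (540000 bytes)


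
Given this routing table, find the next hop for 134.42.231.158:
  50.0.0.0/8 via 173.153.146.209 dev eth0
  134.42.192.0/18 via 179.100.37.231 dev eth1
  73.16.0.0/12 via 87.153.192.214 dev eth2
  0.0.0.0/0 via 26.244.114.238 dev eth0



Longest prefix match for 134.42.231.158:
  /8 50.0.0.0: no
  /18 134.42.192.0: MATCH
  /12 73.16.0.0: no
  /0 0.0.0.0: MATCH
Selected: next-hop 179.100.37.231 via eth1 (matched /18)


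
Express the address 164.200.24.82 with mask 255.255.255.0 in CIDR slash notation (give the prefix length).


Binary: 11111111.11111111.11111111.00000000
Count leading 1s
Prefix: /24


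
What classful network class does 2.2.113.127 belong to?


First octet: 2
Binary: 00000010
0xxxxxxx -> Class A (1-126)
Class A, default mask 255.0.0.0 (/8)


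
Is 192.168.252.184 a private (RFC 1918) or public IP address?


RFC 1918 private ranges:
  10.0.0.0/8 (10.0.0.0 - 10.255.255.255)
  172.16.0.0/12 (172.16.0.0 - 172.31.255.255)
  192.168.0.0/16 (192.168.0.0 - 192.168.255.255)
Private (in 192.168.0.0/16)


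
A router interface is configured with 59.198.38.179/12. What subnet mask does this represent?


/12 means 12 network bits, 20 host bits
Binary: 11111111111100000000000000000000
Mask: 255.240.0.0


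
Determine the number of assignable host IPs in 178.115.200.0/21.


Host bits = 32 - 21 = 11
Total addresses = 2^11 = 2048
Usable = total - 2 (network and broadcast)
Usable hosts: 2046


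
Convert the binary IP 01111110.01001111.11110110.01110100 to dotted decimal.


01111110 = 126
01001111 = 79
11110110 = 246
01110100 = 116
IP: 126.79.246.116


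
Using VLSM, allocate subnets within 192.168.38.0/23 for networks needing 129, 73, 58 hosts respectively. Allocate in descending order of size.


129 hosts -> /24 (254 usable): 192.168.38.0/24
73 hosts -> /25 (126 usable): 192.168.39.0/25
58 hosts -> /26 (62 usable): 192.168.39.128/26
Allocation: 192.168.38.0/24 (129 hosts, 254 usable); 192.168.39.0/25 (73 hosts, 126 usable); 192.168.39.128/26 (58 hosts, 62 usable)


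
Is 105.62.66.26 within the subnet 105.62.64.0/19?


Subnet network: 105.62.64.0
Test IP AND mask: 105.62.64.0
Yes, 105.62.66.26 is in 105.62.64.0/19


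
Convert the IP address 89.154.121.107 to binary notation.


89 = 01011001
154 = 10011010
121 = 01111001
107 = 01101011
Binary: 01011001.10011010.01111001.01101011


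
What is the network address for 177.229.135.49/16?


IP:   10110001.11100101.10000111.00110001
Mask: 11111111.11111111.00000000.00000000
AND operation:
Net:  10110001.11100101.00000000.00000000
Network: 177.229.0.0/16


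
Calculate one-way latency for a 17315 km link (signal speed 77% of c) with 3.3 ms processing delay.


Speed = 0.77 * 3e5 km/s = 231000 km/s
Propagation delay = 17315 / 231000 = 0.075 s = 74.9567 ms
Processing delay = 3.3 ms
Total one-way latency = 78.2567 ms


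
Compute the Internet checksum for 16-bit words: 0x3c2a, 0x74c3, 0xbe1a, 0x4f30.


Sum all words (with carry folding):
+ 0x3c2a = 0x3c2a
+ 0x74c3 = 0xb0ed
+ 0xbe1a = 0x6f08
+ 0x4f30 = 0xbe38
One's complement: ~0xbe38
Checksum = 0x41c7


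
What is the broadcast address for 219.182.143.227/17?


Network: 219.182.128.0/17
Host bits = 15
Set all host bits to 1:
Broadcast: 219.182.255.255


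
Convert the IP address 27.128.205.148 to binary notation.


27 = 00011011
128 = 10000000
205 = 11001101
148 = 10010100
Binary: 00011011.10000000.11001101.10010100


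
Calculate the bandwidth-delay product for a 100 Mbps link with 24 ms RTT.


BDP = bandwidth * RTT
= 100 Mbps * 24 ms
= 100 * 1e6 * 24 / 1000 bits
= 2400000 bits
= 300000 bytes
= 292.9688 KB
BDP = 2400000 bits (300000 bytes)


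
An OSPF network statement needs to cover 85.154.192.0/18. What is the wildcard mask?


Subnet mask: 255.255.192.0
Wildcard = 255.255.255.255 - subnet mask
255 - 255 = 0
255 - 255 = 0
255 - 192 = 63
255 - 0 = 255
Wildcard: 0.0.63.255


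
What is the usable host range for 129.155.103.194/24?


Network: 129.155.103.0
Broadcast: 129.155.103.255
First usable = network + 1
Last usable = broadcast - 1
Range: 129.155.103.1 to 129.155.103.254


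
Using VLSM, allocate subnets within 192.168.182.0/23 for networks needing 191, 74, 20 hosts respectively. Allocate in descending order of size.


191 hosts -> /24 (254 usable): 192.168.182.0/24
74 hosts -> /25 (126 usable): 192.168.183.0/25
20 hosts -> /27 (30 usable): 192.168.183.128/27
Allocation: 192.168.182.0/24 (191 hosts, 254 usable); 192.168.183.0/25 (74 hosts, 126 usable); 192.168.183.128/27 (20 hosts, 30 usable)


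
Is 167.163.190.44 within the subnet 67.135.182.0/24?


Subnet network: 67.135.182.0
Test IP AND mask: 167.163.190.0
No, 167.163.190.44 is not in 67.135.182.0/24


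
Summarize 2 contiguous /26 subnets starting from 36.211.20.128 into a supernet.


Original prefix: /26
Number of subnets: 2 = 2^1
New prefix = 26 - 1 = 25
Supernet: 36.211.20.128/25


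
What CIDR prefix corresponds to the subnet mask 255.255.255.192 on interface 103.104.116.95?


Binary: 11111111.11111111.11111111.11000000
Count leading 1s
Prefix: /26


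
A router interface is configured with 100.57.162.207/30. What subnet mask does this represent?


/30 means 30 network bits, 2 host bits
Binary: 11111111111111111111111111111100
Mask: 255.255.255.252


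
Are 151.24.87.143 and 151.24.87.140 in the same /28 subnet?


Mask: 255.255.255.240
151.24.87.143 AND mask = 151.24.87.128
151.24.87.140 AND mask = 151.24.87.128
Yes, same subnet (151.24.87.128)


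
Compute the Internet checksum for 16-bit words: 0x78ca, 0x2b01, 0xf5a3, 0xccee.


Sum all words (with carry folding):
+ 0x78ca = 0x78ca
+ 0x2b01 = 0xa3cb
+ 0xf5a3 = 0x996f
+ 0xccee = 0x665e
One's complement: ~0x665e
Checksum = 0x99a1


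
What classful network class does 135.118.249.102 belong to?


First octet: 135
Binary: 10000111
10xxxxxx -> Class B (128-191)
Class B, default mask 255.255.0.0 (/16)


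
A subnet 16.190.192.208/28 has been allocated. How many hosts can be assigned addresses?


Host bits = 32 - 28 = 4
Total addresses = 2^4 = 16
Usable = total - 2 (network and broadcast)
Usable hosts: 14


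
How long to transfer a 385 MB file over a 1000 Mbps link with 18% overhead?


Effective throughput = 1000 * (1 - 18/100) = 820.0 Mbps
File size in Mb = 385 * 8 = 3080 Mb
Time = 3080 / 820.0
Time = 3.7561 seconds


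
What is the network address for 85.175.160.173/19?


IP:   01010101.10101111.10100000.10101101
Mask: 11111111.11111111.11100000.00000000
AND operation:
Net:  01010101.10101111.10100000.00000000
Network: 85.175.160.0/19


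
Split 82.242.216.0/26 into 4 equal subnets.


New prefix = 26 + 2 = 28
Each subnet has 16 addresses
  82.242.216.0/28
  82.242.216.16/28
  82.242.216.32/28
  82.242.216.48/28
Subnets: 82.242.216.0/28, 82.242.216.16/28, 82.242.216.32/28, 82.242.216.48/28


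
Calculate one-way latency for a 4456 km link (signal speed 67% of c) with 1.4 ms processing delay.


Speed = 0.67 * 3e5 km/s = 201000 km/s
Propagation delay = 4456 / 201000 = 0.0222 s = 22.1692 ms
Processing delay = 1.4 ms
Total one-way latency = 23.5692 ms


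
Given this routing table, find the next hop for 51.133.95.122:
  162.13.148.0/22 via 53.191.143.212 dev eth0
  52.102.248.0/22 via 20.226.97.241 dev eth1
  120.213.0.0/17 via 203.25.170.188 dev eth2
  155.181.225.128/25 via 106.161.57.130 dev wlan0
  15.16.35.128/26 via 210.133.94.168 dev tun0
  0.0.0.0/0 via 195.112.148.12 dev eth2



Longest prefix match for 51.133.95.122:
  /22 162.13.148.0: no
  /22 52.102.248.0: no
  /17 120.213.0.0: no
  /25 155.181.225.128: no
  /26 15.16.35.128: no
  /0 0.0.0.0: MATCH
Selected: next-hop 195.112.148.12 via eth2 (matched /0)


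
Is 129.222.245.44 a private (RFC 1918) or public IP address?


RFC 1918 private ranges:
  10.0.0.0/8 (10.0.0.0 - 10.255.255.255)
  172.16.0.0/12 (172.16.0.0 - 172.31.255.255)
  192.168.0.0/16 (192.168.0.0 - 192.168.255.255)
Public (not in any RFC 1918 range)


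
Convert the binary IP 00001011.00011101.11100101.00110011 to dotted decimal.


00001011 = 11
00011101 = 29
11100101 = 229
00110011 = 51
IP: 11.29.229.51


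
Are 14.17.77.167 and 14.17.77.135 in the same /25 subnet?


Mask: 255.255.255.128
14.17.77.167 AND mask = 14.17.77.128
14.17.77.135 AND mask = 14.17.77.128
Yes, same subnet (14.17.77.128)


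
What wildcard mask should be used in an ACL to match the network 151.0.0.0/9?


Subnet mask: 255.128.0.0
Wildcard = 255.255.255.255 - subnet mask
255 - 255 = 0
255 - 128 = 127
255 - 0 = 255
255 - 0 = 255
Wildcard: 0.127.255.255


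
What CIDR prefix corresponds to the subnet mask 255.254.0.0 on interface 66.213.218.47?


Binary: 11111111.11111110.00000000.00000000
Count leading 1s
Prefix: /15


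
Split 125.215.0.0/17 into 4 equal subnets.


New prefix = 17 + 2 = 19
Each subnet has 8192 addresses
  125.215.0.0/19
  125.215.32.0/19
  125.215.64.0/19
  125.215.96.0/19
Subnets: 125.215.0.0/19, 125.215.32.0/19, 125.215.64.0/19, 125.215.96.0/19


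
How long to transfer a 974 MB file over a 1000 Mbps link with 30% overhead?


Effective throughput = 1000 * (1 - 30/100) = 700 Mbps
File size in Mb = 974 * 8 = 7792 Mb
Time = 7792 / 700
Time = 11.1314 seconds


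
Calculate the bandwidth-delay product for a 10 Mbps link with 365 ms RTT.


BDP = bandwidth * RTT
= 10 Mbps * 365 ms
= 10 * 1e6 * 365 / 1000 bits
= 3650000 bits
= 456250 bytes
= 445.5566 KB
BDP = 3650000 bits (456250 bytes)


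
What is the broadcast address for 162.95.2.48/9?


Network: 162.0.0.0/9
Host bits = 23
Set all host bits to 1:
Broadcast: 162.127.255.255


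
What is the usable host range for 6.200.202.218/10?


Network: 6.192.0.0
Broadcast: 6.255.255.255
First usable = network + 1
Last usable = broadcast - 1
Range: 6.192.0.1 to 6.255.255.254


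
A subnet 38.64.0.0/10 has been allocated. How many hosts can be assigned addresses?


Host bits = 32 - 10 = 22
Total addresses = 2^22 = 4194304
Usable = total - 2 (network and broadcast)
Usable hosts: 4194302


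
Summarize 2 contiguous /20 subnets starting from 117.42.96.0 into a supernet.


Original prefix: /20
Number of subnets: 2 = 2^1
New prefix = 20 - 1 = 19
Supernet: 117.42.96.0/19


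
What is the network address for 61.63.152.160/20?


IP:   00111101.00111111.10011000.10100000
Mask: 11111111.11111111.11110000.00000000
AND operation:
Net:  00111101.00111111.10010000.00000000
Network: 61.63.144.0/20


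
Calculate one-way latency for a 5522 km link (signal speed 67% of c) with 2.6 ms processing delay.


Speed = 0.67 * 3e5 km/s = 201000 km/s
Propagation delay = 5522 / 201000 = 0.0275 s = 27.4726 ms
Processing delay = 2.6 ms
Total one-way latency = 30.0726 ms


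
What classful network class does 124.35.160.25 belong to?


First octet: 124
Binary: 01111100
0xxxxxxx -> Class A (1-126)
Class A, default mask 255.0.0.0 (/8)


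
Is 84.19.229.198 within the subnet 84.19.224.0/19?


Subnet network: 84.19.224.0
Test IP AND mask: 84.19.224.0
Yes, 84.19.229.198 is in 84.19.224.0/19


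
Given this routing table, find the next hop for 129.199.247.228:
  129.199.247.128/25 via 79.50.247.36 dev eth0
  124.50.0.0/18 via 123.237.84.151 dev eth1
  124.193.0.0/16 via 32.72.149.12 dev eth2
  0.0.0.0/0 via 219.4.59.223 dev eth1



Longest prefix match for 129.199.247.228:
  /25 129.199.247.128: MATCH
  /18 124.50.0.0: no
  /16 124.193.0.0: no
  /0 0.0.0.0: MATCH
Selected: next-hop 79.50.247.36 via eth0 (matched /25)


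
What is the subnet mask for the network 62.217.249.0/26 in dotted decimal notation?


/26 means 26 network bits, 6 host bits
Binary: 11111111111111111111111111000000
Mask: 255.255.255.192


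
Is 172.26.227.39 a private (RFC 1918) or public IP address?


RFC 1918 private ranges:
  10.0.0.0/8 (10.0.0.0 - 10.255.255.255)
  172.16.0.0/12 (172.16.0.0 - 172.31.255.255)
  192.168.0.0/16 (192.168.0.0 - 192.168.255.255)
Private (in 172.16.0.0/12)


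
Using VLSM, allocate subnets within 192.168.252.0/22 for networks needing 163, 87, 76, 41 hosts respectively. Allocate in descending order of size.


163 hosts -> /24 (254 usable): 192.168.252.0/24
87 hosts -> /25 (126 usable): 192.168.253.0/25
76 hosts -> /25 (126 usable): 192.168.253.128/25
41 hosts -> /26 (62 usable): 192.168.254.0/26
Allocation: 192.168.252.0/24 (163 hosts, 254 usable); 192.168.253.0/25 (87 hosts, 126 usable); 192.168.253.128/25 (76 hosts, 126 usable); 192.168.254.0/26 (41 hosts, 62 usable)


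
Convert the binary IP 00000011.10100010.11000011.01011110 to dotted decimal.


00000011 = 3
10100010 = 162
11000011 = 195
01011110 = 94
IP: 3.162.195.94


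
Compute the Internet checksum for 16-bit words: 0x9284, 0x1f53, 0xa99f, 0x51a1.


Sum all words (with carry folding):
+ 0x9284 = 0x9284
+ 0x1f53 = 0xb1d7
+ 0xa99f = 0x5b77
+ 0x51a1 = 0xad18
One's complement: ~0xad18
Checksum = 0x52e7


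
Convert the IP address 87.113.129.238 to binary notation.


87 = 01010111
113 = 01110001
129 = 10000001
238 = 11101110
Binary: 01010111.01110001.10000001.11101110


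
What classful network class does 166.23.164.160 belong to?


First octet: 166
Binary: 10100110
10xxxxxx -> Class B (128-191)
Class B, default mask 255.255.0.0 (/16)


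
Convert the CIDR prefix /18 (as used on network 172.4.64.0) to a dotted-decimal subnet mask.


/18 means 18 network bits, 14 host bits
Binary: 11111111111111111100000000000000
Mask: 255.255.192.0


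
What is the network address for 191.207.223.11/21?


IP:   10111111.11001111.11011111.00001011
Mask: 11111111.11111111.11111000.00000000
AND operation:
Net:  10111111.11001111.11011000.00000000
Network: 191.207.216.0/21


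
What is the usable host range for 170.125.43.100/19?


Network: 170.125.32.0
Broadcast: 170.125.63.255
First usable = network + 1
Last usable = broadcast - 1
Range: 170.125.32.1 to 170.125.63.254


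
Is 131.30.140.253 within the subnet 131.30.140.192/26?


Subnet network: 131.30.140.192
Test IP AND mask: 131.30.140.192
Yes, 131.30.140.253 is in 131.30.140.192/26


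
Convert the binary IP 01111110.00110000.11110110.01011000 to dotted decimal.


01111110 = 126
00110000 = 48
11110110 = 246
01011000 = 88
IP: 126.48.246.88


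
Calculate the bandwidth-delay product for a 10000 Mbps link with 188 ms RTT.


BDP = bandwidth * RTT
= 10000 Mbps * 188 ms
= 10000 * 1e6 * 188 / 1000 bits
= 1880000000 bits
= 235000000 bytes
= 229492.1875 KB
BDP = 1880000000 bits (235000000 bytes)


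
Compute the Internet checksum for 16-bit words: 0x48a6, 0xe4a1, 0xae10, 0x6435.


Sum all words (with carry folding):
+ 0x48a6 = 0x48a6
+ 0xe4a1 = 0x2d48
+ 0xae10 = 0xdb58
+ 0x6435 = 0x3f8e
One's complement: ~0x3f8e
Checksum = 0xc071


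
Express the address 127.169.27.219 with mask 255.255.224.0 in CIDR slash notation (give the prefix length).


Binary: 11111111.11111111.11100000.00000000
Count leading 1s
Prefix: /19


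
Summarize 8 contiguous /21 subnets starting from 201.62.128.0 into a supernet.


Original prefix: /21
Number of subnets: 8 = 2^3
New prefix = 21 - 3 = 18
Supernet: 201.62.128.0/18


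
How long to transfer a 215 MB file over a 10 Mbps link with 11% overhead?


Effective throughput = 10 * (1 - 11/100) = 8.9 Mbps
File size in Mb = 215 * 8 = 1720 Mb
Time = 1720 / 8.9
Time = 193.2584 seconds


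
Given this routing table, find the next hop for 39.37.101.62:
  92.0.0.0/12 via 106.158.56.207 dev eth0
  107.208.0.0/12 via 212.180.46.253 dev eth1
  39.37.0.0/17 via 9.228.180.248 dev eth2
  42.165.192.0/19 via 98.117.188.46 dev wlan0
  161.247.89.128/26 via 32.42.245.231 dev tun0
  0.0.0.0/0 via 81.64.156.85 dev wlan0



Longest prefix match for 39.37.101.62:
  /12 92.0.0.0: no
  /12 107.208.0.0: no
  /17 39.37.0.0: MATCH
  /19 42.165.192.0: no
  /26 161.247.89.128: no
  /0 0.0.0.0: MATCH
Selected: next-hop 9.228.180.248 via eth2 (matched /17)


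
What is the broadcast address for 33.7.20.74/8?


Network: 33.0.0.0/8
Host bits = 24
Set all host bits to 1:
Broadcast: 33.255.255.255


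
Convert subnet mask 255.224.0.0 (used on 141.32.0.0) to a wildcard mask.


Subnet mask: 255.224.0.0
Wildcard = 255.255.255.255 - subnet mask
255 - 255 = 0
255 - 224 = 31
255 - 0 = 255
255 - 0 = 255
Wildcard: 0.31.255.255


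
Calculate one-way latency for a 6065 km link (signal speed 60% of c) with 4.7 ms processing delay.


Speed = 0.6 * 3e5 km/s = 180000 km/s
Propagation delay = 6065 / 180000 = 0.0337 s = 33.6944 ms
Processing delay = 4.7 ms
Total one-way latency = 38.3944 ms


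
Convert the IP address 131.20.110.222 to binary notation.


131 = 10000011
20 = 00010100
110 = 01101110
222 = 11011110
Binary: 10000011.00010100.01101110.11011110


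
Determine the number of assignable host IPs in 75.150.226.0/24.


Host bits = 32 - 24 = 8
Total addresses = 2^8 = 256
Usable = total - 2 (network and broadcast)
Usable hosts: 254


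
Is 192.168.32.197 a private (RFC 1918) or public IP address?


RFC 1918 private ranges:
  10.0.0.0/8 (10.0.0.0 - 10.255.255.255)
  172.16.0.0/12 (172.16.0.0 - 172.31.255.255)
  192.168.0.0/16 (192.168.0.0 - 192.168.255.255)
Private (in 192.168.0.0/16)


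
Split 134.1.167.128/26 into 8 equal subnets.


New prefix = 26 + 3 = 29
Each subnet has 8 addresses
  134.1.167.128/29
  134.1.167.136/29
  134.1.167.144/29
  134.1.167.152/29
  134.1.167.160/29
  134.1.167.168/29
  134.1.167.176/29
  134.1.167.184/29
Subnets: 134.1.167.128/29, 134.1.167.136/29, 134.1.167.144/29, 134.1.167.152/29, 134.1.167.160/29, 134.1.167.168/29, 134.1.167.176/29, 134.1.167.184/29


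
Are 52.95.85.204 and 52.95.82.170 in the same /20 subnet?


Mask: 255.255.240.0
52.95.85.204 AND mask = 52.95.80.0
52.95.82.170 AND mask = 52.95.80.0
Yes, same subnet (52.95.80.0)


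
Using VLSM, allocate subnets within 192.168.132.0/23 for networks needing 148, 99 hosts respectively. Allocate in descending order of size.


148 hosts -> /24 (254 usable): 192.168.132.0/24
99 hosts -> /25 (126 usable): 192.168.133.0/25
Allocation: 192.168.132.0/24 (148 hosts, 254 usable); 192.168.133.0/25 (99 hosts, 126 usable)


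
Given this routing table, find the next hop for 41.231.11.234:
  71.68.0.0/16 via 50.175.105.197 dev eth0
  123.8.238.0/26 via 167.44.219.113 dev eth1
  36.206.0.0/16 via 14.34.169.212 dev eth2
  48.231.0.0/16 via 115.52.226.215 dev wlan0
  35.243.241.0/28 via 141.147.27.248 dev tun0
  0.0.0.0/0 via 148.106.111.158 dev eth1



Longest prefix match for 41.231.11.234:
  /16 71.68.0.0: no
  /26 123.8.238.0: no
  /16 36.206.0.0: no
  /16 48.231.0.0: no
  /28 35.243.241.0: no
  /0 0.0.0.0: MATCH
Selected: next-hop 148.106.111.158 via eth1 (matched /0)


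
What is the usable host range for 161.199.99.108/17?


Network: 161.199.0.0
Broadcast: 161.199.127.255
First usable = network + 1
Last usable = broadcast - 1
Range: 161.199.0.1 to 161.199.127.254


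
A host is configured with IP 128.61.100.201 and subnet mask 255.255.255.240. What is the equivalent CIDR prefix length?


Binary: 11111111.11111111.11111111.11110000
Count leading 1s
Prefix: /28


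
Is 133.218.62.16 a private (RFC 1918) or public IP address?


RFC 1918 private ranges:
  10.0.0.0/8 (10.0.0.0 - 10.255.255.255)
  172.16.0.0/12 (172.16.0.0 - 172.31.255.255)
  192.168.0.0/16 (192.168.0.0 - 192.168.255.255)
Public (not in any RFC 1918 range)


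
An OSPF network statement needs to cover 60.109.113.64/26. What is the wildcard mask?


Subnet mask: 255.255.255.192
Wildcard = 255.255.255.255 - subnet mask
255 - 255 = 0
255 - 255 = 0
255 - 255 = 0
255 - 192 = 63
Wildcard: 0.0.0.63


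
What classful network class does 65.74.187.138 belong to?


First octet: 65
Binary: 01000001
0xxxxxxx -> Class A (1-126)
Class A, default mask 255.0.0.0 (/8)


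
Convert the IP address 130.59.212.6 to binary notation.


130 = 10000010
59 = 00111011
212 = 11010100
6 = 00000110
Binary: 10000010.00111011.11010100.00000110


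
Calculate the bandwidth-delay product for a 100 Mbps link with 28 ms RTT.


BDP = bandwidth * RTT
= 100 Mbps * 28 ms
= 100 * 1e6 * 28 / 1000 bits
= 2800000 bits
= 350000 bytes
= 341.7969 KB
BDP = 2800000 bits (350000 bytes)


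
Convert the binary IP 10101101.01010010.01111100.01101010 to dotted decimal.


10101101 = 173
01010010 = 82
01111100 = 124
01101010 = 106
IP: 173.82.124.106


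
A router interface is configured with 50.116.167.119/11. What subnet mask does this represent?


/11 means 11 network bits, 21 host bits
Binary: 11111111111000000000000000000000
Mask: 255.224.0.0


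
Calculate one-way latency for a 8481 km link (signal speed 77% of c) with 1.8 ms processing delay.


Speed = 0.77 * 3e5 km/s = 231000 km/s
Propagation delay = 8481 / 231000 = 0.0367 s = 36.7143 ms
Processing delay = 1.8 ms
Total one-way latency = 38.5143 ms


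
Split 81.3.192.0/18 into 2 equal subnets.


New prefix = 18 + 1 = 19
Each subnet has 8192 addresses
  81.3.192.0/19
  81.3.224.0/19
Subnets: 81.3.192.0/19, 81.3.224.0/19


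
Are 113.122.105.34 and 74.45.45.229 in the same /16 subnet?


Mask: 255.255.0.0
113.122.105.34 AND mask = 113.122.0.0
74.45.45.229 AND mask = 74.45.0.0
No, different subnets (113.122.0.0 vs 74.45.0.0)


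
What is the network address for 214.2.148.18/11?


IP:   11010110.00000010.10010100.00010010
Mask: 11111111.11100000.00000000.00000000
AND operation:
Net:  11010110.00000000.00000000.00000000
Network: 214.0.0.0/11


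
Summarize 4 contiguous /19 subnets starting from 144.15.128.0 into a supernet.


Original prefix: /19
Number of subnets: 4 = 2^2
New prefix = 19 - 2 = 17
Supernet: 144.15.128.0/17


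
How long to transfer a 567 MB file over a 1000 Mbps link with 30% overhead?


Effective throughput = 1000 * (1 - 30/100) = 700 Mbps
File size in Mb = 567 * 8 = 4536 Mb
Time = 4536 / 700
Time = 6.48 seconds


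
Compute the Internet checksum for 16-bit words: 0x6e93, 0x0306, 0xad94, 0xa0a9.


Sum all words (with carry folding):
+ 0x6e93 = 0x6e93
+ 0x0306 = 0x7199
+ 0xad94 = 0x1f2e
+ 0xa0a9 = 0xbfd7
One's complement: ~0xbfd7
Checksum = 0x4028


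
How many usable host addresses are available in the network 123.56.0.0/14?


Host bits = 32 - 14 = 18
Total addresses = 2^18 = 262144
Usable = total - 2 (network and broadcast)
Usable hosts: 262142


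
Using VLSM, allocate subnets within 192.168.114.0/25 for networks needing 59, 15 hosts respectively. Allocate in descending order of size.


59 hosts -> /26 (62 usable): 192.168.114.0/26
15 hosts -> /27 (30 usable): 192.168.114.64/27
Allocation: 192.168.114.0/26 (59 hosts, 62 usable); 192.168.114.64/27 (15 hosts, 30 usable)


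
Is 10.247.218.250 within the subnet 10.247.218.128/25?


Subnet network: 10.247.218.128
Test IP AND mask: 10.247.218.128
Yes, 10.247.218.250 is in 10.247.218.128/25


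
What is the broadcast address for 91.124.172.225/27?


Network: 91.124.172.224/27
Host bits = 5
Set all host bits to 1:
Broadcast: 91.124.172.255


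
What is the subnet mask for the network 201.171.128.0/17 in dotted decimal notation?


/17 means 17 network bits, 15 host bits
Binary: 11111111111111111000000000000000
Mask: 255.255.128.0


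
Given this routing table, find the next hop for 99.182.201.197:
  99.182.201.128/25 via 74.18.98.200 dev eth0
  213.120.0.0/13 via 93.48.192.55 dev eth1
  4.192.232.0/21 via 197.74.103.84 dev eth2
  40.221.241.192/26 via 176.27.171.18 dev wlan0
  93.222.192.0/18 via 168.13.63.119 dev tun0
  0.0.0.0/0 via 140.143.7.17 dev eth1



Longest prefix match for 99.182.201.197:
  /25 99.182.201.128: MATCH
  /13 213.120.0.0: no
  /21 4.192.232.0: no
  /26 40.221.241.192: no
  /18 93.222.192.0: no
  /0 0.0.0.0: MATCH
Selected: next-hop 74.18.98.200 via eth0 (matched /25)


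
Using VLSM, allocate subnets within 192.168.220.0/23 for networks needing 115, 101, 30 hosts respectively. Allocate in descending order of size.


115 hosts -> /25 (126 usable): 192.168.220.0/25
101 hosts -> /25 (126 usable): 192.168.220.128/25
30 hosts -> /27 (30 usable): 192.168.221.0/27
Allocation: 192.168.220.0/25 (115 hosts, 126 usable); 192.168.220.128/25 (101 hosts, 126 usable); 192.168.221.0/27 (30 hosts, 30 usable)


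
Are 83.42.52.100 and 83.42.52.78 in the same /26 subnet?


Mask: 255.255.255.192
83.42.52.100 AND mask = 83.42.52.64
83.42.52.78 AND mask = 83.42.52.64
Yes, same subnet (83.42.52.64)


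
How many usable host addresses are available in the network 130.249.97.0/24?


Host bits = 32 - 24 = 8
Total addresses = 2^8 = 256
Usable = total - 2 (network and broadcast)
Usable hosts: 254


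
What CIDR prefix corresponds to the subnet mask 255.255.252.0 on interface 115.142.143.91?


Binary: 11111111.11111111.11111100.00000000
Count leading 1s
Prefix: /22


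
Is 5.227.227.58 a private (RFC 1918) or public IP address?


RFC 1918 private ranges:
  10.0.0.0/8 (10.0.0.0 - 10.255.255.255)
  172.16.0.0/12 (172.16.0.0 - 172.31.255.255)
  192.168.0.0/16 (192.168.0.0 - 192.168.255.255)
Public (not in any RFC 1918 range)


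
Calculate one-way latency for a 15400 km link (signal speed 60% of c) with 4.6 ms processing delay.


Speed = 0.6 * 3e5 km/s = 180000 km/s
Propagation delay = 15400 / 180000 = 0.0856 s = 85.5556 ms
Processing delay = 4.6 ms
Total one-way latency = 90.1556 ms
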